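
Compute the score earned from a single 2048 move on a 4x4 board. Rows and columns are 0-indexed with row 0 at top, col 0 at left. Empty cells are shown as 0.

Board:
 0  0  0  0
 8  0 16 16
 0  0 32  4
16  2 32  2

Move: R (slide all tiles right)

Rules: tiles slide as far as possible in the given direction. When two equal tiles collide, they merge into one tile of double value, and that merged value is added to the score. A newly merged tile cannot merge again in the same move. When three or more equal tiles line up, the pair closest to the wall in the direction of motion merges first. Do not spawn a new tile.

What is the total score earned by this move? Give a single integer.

Slide right:
row 0: [0, 0, 0, 0] -> [0, 0, 0, 0]  score +0 (running 0)
row 1: [8, 0, 16, 16] -> [0, 0, 8, 32]  score +32 (running 32)
row 2: [0, 0, 32, 4] -> [0, 0, 32, 4]  score +0 (running 32)
row 3: [16, 2, 32, 2] -> [16, 2, 32, 2]  score +0 (running 32)
Board after move:
 0  0  0  0
 0  0  8 32
 0  0 32  4
16  2 32  2

Answer: 32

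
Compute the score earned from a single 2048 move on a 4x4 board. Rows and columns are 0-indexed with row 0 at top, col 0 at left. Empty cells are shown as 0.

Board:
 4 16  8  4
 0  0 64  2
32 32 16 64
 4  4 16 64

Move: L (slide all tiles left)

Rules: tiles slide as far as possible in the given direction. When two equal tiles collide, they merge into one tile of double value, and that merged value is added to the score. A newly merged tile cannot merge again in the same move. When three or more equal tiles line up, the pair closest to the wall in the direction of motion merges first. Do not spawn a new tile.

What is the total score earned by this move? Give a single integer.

Slide left:
row 0: [4, 16, 8, 4] -> [4, 16, 8, 4]  score +0 (running 0)
row 1: [0, 0, 64, 2] -> [64, 2, 0, 0]  score +0 (running 0)
row 2: [32, 32, 16, 64] -> [64, 16, 64, 0]  score +64 (running 64)
row 3: [4, 4, 16, 64] -> [8, 16, 64, 0]  score +8 (running 72)
Board after move:
 4 16  8  4
64  2  0  0
64 16 64  0
 8 16 64  0

Answer: 72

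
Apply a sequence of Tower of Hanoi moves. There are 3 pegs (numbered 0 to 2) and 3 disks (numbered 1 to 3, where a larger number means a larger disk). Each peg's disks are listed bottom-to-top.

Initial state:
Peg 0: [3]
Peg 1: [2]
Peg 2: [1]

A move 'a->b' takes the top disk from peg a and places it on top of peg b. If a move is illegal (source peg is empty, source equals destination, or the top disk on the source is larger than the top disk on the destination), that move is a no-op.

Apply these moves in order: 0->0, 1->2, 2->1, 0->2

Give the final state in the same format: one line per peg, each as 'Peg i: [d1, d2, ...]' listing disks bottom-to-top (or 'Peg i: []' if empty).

Answer: Peg 0: []
Peg 1: [2, 1]
Peg 2: [3]

Derivation:
After move 1 (0->0):
Peg 0: [3]
Peg 1: [2]
Peg 2: [1]

After move 2 (1->2):
Peg 0: [3]
Peg 1: [2]
Peg 2: [1]

After move 3 (2->1):
Peg 0: [3]
Peg 1: [2, 1]
Peg 2: []

After move 4 (0->2):
Peg 0: []
Peg 1: [2, 1]
Peg 2: [3]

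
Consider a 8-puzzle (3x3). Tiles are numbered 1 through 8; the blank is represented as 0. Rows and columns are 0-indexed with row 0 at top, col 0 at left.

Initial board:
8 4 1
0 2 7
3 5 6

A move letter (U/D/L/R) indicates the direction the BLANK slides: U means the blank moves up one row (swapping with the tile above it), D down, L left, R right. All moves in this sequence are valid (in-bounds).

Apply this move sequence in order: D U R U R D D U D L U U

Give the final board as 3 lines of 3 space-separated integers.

After move 1 (D):
8 4 1
3 2 7
0 5 6

After move 2 (U):
8 4 1
0 2 7
3 5 6

After move 3 (R):
8 4 1
2 0 7
3 5 6

After move 4 (U):
8 0 1
2 4 7
3 5 6

After move 5 (R):
8 1 0
2 4 7
3 5 6

After move 6 (D):
8 1 7
2 4 0
3 5 6

After move 7 (D):
8 1 7
2 4 6
3 5 0

After move 8 (U):
8 1 7
2 4 0
3 5 6

After move 9 (D):
8 1 7
2 4 6
3 5 0

After move 10 (L):
8 1 7
2 4 6
3 0 5

After move 11 (U):
8 1 7
2 0 6
3 4 5

After move 12 (U):
8 0 7
2 1 6
3 4 5

Answer: 8 0 7
2 1 6
3 4 5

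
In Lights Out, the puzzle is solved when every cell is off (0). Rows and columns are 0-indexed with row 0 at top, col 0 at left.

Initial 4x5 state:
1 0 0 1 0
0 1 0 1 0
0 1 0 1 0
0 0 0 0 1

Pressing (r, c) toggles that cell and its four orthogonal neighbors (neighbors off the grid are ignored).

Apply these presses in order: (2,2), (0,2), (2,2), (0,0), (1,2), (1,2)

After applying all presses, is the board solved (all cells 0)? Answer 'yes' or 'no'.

After press 1 at (2,2):
1 0 0 1 0
0 1 1 1 0
0 0 1 0 0
0 0 1 0 1

After press 2 at (0,2):
1 1 1 0 0
0 1 0 1 0
0 0 1 0 0
0 0 1 0 1

After press 3 at (2,2):
1 1 1 0 0
0 1 1 1 0
0 1 0 1 0
0 0 0 0 1

After press 4 at (0,0):
0 0 1 0 0
1 1 1 1 0
0 1 0 1 0
0 0 0 0 1

After press 5 at (1,2):
0 0 0 0 0
1 0 0 0 0
0 1 1 1 0
0 0 0 0 1

After press 6 at (1,2):
0 0 1 0 0
1 1 1 1 0
0 1 0 1 0
0 0 0 0 1

Lights still on: 8

Answer: no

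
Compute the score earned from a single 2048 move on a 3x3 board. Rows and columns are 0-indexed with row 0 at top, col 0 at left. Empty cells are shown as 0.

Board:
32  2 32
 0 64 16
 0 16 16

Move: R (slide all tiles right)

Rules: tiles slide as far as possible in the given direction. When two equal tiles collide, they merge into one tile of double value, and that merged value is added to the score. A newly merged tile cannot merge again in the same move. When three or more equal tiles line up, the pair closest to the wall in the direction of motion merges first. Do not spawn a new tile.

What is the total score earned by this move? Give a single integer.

Answer: 32

Derivation:
Slide right:
row 0: [32, 2, 32] -> [32, 2, 32]  score +0 (running 0)
row 1: [0, 64, 16] -> [0, 64, 16]  score +0 (running 0)
row 2: [0, 16, 16] -> [0, 0, 32]  score +32 (running 32)
Board after move:
32  2 32
 0 64 16
 0  0 32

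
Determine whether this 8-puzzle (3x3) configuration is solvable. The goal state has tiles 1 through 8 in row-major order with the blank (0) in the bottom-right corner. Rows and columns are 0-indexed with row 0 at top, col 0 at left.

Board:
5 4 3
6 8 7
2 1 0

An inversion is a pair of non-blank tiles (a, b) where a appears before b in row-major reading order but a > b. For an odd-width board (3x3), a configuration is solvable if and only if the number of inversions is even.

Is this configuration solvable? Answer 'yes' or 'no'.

Answer: no

Derivation:
Inversions (pairs i<j in row-major order where tile[i] > tile[j] > 0): 17
17 is odd, so the puzzle is not solvable.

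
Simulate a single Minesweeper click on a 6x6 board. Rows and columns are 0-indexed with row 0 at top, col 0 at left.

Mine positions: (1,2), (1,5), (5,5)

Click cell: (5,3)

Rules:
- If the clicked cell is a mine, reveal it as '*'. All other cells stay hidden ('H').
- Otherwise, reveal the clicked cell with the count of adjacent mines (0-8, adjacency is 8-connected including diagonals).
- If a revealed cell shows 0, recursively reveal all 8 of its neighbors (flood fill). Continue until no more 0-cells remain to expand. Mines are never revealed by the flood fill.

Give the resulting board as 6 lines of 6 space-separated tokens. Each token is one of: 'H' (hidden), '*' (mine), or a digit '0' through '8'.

0 1 H H H H
0 1 H H H H
0 1 1 1 1 1
0 0 0 0 0 0
0 0 0 0 1 1
0 0 0 0 1 H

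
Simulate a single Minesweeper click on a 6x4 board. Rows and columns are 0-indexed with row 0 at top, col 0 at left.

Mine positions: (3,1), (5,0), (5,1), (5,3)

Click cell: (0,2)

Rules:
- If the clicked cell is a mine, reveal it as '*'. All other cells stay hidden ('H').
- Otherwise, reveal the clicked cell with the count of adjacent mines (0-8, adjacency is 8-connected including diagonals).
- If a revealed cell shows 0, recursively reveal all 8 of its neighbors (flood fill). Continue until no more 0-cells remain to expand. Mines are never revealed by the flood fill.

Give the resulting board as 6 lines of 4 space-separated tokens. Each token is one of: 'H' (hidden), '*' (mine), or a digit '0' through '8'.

0 0 0 0
0 0 0 0
1 1 1 0
H H 1 0
H H 3 1
H H H H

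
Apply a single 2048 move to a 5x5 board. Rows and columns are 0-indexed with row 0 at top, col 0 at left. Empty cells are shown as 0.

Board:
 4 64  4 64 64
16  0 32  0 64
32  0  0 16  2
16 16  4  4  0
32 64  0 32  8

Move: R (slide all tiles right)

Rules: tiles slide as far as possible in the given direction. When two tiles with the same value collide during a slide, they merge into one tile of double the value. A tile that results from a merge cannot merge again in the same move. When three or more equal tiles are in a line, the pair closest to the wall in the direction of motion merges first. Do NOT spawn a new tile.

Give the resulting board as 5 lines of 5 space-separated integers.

Slide right:
row 0: [4, 64, 4, 64, 64] -> [0, 4, 64, 4, 128]
row 1: [16, 0, 32, 0, 64] -> [0, 0, 16, 32, 64]
row 2: [32, 0, 0, 16, 2] -> [0, 0, 32, 16, 2]
row 3: [16, 16, 4, 4, 0] -> [0, 0, 0, 32, 8]
row 4: [32, 64, 0, 32, 8] -> [0, 32, 64, 32, 8]

Answer:   0   4  64   4 128
  0   0  16  32  64
  0   0  32  16   2
  0   0   0  32   8
  0  32  64  32   8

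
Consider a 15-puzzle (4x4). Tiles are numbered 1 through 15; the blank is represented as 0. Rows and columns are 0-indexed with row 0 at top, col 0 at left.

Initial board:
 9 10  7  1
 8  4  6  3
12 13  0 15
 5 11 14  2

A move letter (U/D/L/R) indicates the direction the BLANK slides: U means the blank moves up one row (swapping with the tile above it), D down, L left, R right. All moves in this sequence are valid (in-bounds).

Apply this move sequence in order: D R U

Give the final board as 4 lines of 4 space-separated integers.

After move 1 (D):
 9 10  7  1
 8  4  6  3
12 13 14 15
 5 11  0  2

After move 2 (R):
 9 10  7  1
 8  4  6  3
12 13 14 15
 5 11  2  0

After move 3 (U):
 9 10  7  1
 8  4  6  3
12 13 14  0
 5 11  2 15

Answer:  9 10  7  1
 8  4  6  3
12 13 14  0
 5 11  2 15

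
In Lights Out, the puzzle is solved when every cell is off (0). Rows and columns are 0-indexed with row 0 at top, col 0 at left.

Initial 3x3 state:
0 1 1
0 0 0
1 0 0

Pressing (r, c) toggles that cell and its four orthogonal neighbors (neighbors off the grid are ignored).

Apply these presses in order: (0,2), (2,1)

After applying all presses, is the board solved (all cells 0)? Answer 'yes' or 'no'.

Answer: no

Derivation:
After press 1 at (0,2):
0 0 0
0 0 1
1 0 0

After press 2 at (2,1):
0 0 0
0 1 1
0 1 1

Lights still on: 4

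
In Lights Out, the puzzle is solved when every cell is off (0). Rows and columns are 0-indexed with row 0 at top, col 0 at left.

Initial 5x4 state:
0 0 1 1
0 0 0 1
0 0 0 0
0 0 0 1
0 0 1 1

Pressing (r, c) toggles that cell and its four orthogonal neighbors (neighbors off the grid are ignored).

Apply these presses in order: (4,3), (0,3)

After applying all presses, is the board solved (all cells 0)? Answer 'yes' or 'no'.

After press 1 at (4,3):
0 0 1 1
0 0 0 1
0 0 0 0
0 0 0 0
0 0 0 0

After press 2 at (0,3):
0 0 0 0
0 0 0 0
0 0 0 0
0 0 0 0
0 0 0 0

Lights still on: 0

Answer: yes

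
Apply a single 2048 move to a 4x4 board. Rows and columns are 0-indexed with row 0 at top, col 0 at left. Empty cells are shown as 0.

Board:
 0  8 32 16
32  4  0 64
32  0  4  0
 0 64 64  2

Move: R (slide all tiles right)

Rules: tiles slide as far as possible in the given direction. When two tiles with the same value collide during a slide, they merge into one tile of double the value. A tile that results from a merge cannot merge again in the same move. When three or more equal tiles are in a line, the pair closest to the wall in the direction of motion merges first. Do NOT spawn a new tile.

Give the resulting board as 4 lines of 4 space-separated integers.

Slide right:
row 0: [0, 8, 32, 16] -> [0, 8, 32, 16]
row 1: [32, 4, 0, 64] -> [0, 32, 4, 64]
row 2: [32, 0, 4, 0] -> [0, 0, 32, 4]
row 3: [0, 64, 64, 2] -> [0, 0, 128, 2]

Answer:   0   8  32  16
  0  32   4  64
  0   0  32   4
  0   0 128   2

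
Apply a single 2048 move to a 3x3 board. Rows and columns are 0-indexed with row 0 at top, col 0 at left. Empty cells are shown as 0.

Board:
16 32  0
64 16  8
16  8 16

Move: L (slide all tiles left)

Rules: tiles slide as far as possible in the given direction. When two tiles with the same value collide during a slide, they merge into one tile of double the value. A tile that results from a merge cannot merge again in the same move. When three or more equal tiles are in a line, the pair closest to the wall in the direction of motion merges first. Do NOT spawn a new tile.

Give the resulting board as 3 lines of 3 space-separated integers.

Answer: 16 32  0
64 16  8
16  8 16

Derivation:
Slide left:
row 0: [16, 32, 0] -> [16, 32, 0]
row 1: [64, 16, 8] -> [64, 16, 8]
row 2: [16, 8, 16] -> [16, 8, 16]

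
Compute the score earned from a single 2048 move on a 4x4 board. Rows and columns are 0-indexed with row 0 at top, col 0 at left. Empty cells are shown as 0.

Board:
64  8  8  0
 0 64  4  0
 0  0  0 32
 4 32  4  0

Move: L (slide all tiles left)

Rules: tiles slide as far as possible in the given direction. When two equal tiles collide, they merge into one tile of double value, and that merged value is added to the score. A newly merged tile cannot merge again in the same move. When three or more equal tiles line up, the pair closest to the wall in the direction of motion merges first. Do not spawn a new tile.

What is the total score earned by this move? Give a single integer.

Answer: 16

Derivation:
Slide left:
row 0: [64, 8, 8, 0] -> [64, 16, 0, 0]  score +16 (running 16)
row 1: [0, 64, 4, 0] -> [64, 4, 0, 0]  score +0 (running 16)
row 2: [0, 0, 0, 32] -> [32, 0, 0, 0]  score +0 (running 16)
row 3: [4, 32, 4, 0] -> [4, 32, 4, 0]  score +0 (running 16)
Board after move:
64 16  0  0
64  4  0  0
32  0  0  0
 4 32  4  0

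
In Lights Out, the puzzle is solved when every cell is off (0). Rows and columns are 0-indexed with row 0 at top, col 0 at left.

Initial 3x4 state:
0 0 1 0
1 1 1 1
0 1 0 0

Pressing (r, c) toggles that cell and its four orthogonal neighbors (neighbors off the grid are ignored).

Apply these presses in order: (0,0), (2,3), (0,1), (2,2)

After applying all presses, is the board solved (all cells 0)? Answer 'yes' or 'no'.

After press 1 at (0,0):
1 1 1 0
0 1 1 1
0 1 0 0

After press 2 at (2,3):
1 1 1 0
0 1 1 0
0 1 1 1

After press 3 at (0,1):
0 0 0 0
0 0 1 0
0 1 1 1

After press 4 at (2,2):
0 0 0 0
0 0 0 0
0 0 0 0

Lights still on: 0

Answer: yes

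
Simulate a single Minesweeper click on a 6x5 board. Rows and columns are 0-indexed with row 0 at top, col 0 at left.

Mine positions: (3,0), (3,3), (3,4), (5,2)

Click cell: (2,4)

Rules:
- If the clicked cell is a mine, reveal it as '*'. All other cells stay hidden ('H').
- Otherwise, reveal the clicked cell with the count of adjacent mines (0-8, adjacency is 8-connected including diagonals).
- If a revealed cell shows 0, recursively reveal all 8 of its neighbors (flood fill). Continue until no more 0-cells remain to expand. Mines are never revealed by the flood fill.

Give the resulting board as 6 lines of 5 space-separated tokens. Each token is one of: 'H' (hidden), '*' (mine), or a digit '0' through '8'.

H H H H H
H H H H H
H H H H 2
H H H H H
H H H H H
H H H H H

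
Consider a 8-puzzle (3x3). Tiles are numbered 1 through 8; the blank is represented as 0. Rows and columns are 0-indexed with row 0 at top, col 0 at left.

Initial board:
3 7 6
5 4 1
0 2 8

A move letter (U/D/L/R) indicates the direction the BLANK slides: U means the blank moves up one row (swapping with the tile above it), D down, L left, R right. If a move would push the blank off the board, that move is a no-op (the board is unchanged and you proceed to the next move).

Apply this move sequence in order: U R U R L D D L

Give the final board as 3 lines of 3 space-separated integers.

Answer: 3 7 6
4 2 1
0 5 8

Derivation:
After move 1 (U):
3 7 6
0 4 1
5 2 8

After move 2 (R):
3 7 6
4 0 1
5 2 8

After move 3 (U):
3 0 6
4 7 1
5 2 8

After move 4 (R):
3 6 0
4 7 1
5 2 8

After move 5 (L):
3 0 6
4 7 1
5 2 8

After move 6 (D):
3 7 6
4 0 1
5 2 8

After move 7 (D):
3 7 6
4 2 1
5 0 8

After move 8 (L):
3 7 6
4 2 1
0 5 8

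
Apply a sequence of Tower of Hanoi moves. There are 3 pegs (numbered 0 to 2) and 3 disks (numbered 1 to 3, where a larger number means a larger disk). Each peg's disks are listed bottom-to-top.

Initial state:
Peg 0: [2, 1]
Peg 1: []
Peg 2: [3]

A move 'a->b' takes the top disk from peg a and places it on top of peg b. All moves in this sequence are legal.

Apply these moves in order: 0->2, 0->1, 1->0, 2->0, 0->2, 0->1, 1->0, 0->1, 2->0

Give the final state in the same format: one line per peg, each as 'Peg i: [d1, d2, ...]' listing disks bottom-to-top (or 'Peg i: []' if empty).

After move 1 (0->2):
Peg 0: [2]
Peg 1: []
Peg 2: [3, 1]

After move 2 (0->1):
Peg 0: []
Peg 1: [2]
Peg 2: [3, 1]

After move 3 (1->0):
Peg 0: [2]
Peg 1: []
Peg 2: [3, 1]

After move 4 (2->0):
Peg 0: [2, 1]
Peg 1: []
Peg 2: [3]

After move 5 (0->2):
Peg 0: [2]
Peg 1: []
Peg 2: [3, 1]

After move 6 (0->1):
Peg 0: []
Peg 1: [2]
Peg 2: [3, 1]

After move 7 (1->0):
Peg 0: [2]
Peg 1: []
Peg 2: [3, 1]

After move 8 (0->1):
Peg 0: []
Peg 1: [2]
Peg 2: [3, 1]

After move 9 (2->0):
Peg 0: [1]
Peg 1: [2]
Peg 2: [3]

Answer: Peg 0: [1]
Peg 1: [2]
Peg 2: [3]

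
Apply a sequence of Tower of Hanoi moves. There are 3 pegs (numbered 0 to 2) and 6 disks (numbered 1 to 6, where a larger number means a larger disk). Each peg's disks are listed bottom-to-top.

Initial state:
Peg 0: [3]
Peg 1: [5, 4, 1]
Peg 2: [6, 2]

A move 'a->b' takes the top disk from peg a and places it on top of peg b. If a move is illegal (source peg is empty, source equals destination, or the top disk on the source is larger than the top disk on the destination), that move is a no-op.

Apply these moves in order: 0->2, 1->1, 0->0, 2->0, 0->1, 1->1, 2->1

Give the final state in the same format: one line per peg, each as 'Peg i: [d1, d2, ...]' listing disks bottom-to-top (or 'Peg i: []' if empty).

Answer: Peg 0: [3, 2]
Peg 1: [5, 4, 1]
Peg 2: [6]

Derivation:
After move 1 (0->2):
Peg 0: [3]
Peg 1: [5, 4, 1]
Peg 2: [6, 2]

After move 2 (1->1):
Peg 0: [3]
Peg 1: [5, 4, 1]
Peg 2: [6, 2]

After move 3 (0->0):
Peg 0: [3]
Peg 1: [5, 4, 1]
Peg 2: [6, 2]

After move 4 (2->0):
Peg 0: [3, 2]
Peg 1: [5, 4, 1]
Peg 2: [6]

After move 5 (0->1):
Peg 0: [3, 2]
Peg 1: [5, 4, 1]
Peg 2: [6]

After move 6 (1->1):
Peg 0: [3, 2]
Peg 1: [5, 4, 1]
Peg 2: [6]

After move 7 (2->1):
Peg 0: [3, 2]
Peg 1: [5, 4, 1]
Peg 2: [6]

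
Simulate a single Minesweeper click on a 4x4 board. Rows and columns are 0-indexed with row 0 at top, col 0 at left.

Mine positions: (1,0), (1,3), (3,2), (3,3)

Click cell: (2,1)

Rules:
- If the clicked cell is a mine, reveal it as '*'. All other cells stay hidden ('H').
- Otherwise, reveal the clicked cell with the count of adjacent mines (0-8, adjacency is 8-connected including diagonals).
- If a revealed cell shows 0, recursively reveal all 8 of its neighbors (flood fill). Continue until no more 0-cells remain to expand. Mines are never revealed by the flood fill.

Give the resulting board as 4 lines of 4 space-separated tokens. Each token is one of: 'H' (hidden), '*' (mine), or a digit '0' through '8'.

H H H H
H H H H
H 2 H H
H H H H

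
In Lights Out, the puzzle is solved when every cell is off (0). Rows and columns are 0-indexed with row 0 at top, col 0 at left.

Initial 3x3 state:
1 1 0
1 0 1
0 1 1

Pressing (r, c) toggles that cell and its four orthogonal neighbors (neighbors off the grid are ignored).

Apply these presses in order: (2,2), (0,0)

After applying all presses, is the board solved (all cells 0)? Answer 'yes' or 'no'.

After press 1 at (2,2):
1 1 0
1 0 0
0 0 0

After press 2 at (0,0):
0 0 0
0 0 0
0 0 0

Lights still on: 0

Answer: yes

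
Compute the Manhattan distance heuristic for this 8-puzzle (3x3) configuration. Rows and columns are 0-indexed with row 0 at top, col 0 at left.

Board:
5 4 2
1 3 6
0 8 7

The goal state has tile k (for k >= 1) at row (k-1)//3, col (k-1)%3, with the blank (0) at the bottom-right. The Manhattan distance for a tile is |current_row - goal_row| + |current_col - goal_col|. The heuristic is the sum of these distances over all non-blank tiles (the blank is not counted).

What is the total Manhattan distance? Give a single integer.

Tile 5: (0,0)->(1,1) = 2
Tile 4: (0,1)->(1,0) = 2
Tile 2: (0,2)->(0,1) = 1
Tile 1: (1,0)->(0,0) = 1
Tile 3: (1,1)->(0,2) = 2
Tile 6: (1,2)->(1,2) = 0
Tile 8: (2,1)->(2,1) = 0
Tile 7: (2,2)->(2,0) = 2
Sum: 2 + 2 + 1 + 1 + 2 + 0 + 0 + 2 = 10

Answer: 10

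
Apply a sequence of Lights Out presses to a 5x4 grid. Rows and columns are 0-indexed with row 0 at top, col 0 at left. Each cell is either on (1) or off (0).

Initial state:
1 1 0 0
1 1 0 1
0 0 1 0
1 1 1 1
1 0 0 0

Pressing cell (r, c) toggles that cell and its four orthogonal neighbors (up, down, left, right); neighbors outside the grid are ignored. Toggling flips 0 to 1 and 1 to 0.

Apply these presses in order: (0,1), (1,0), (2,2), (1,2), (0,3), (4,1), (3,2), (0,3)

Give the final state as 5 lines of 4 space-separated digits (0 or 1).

After press 1 at (0,1):
0 0 1 0
1 0 0 1
0 0 1 0
1 1 1 1
1 0 0 0

After press 2 at (1,0):
1 0 1 0
0 1 0 1
1 0 1 0
1 1 1 1
1 0 0 0

After press 3 at (2,2):
1 0 1 0
0 1 1 1
1 1 0 1
1 1 0 1
1 0 0 0

After press 4 at (1,2):
1 0 0 0
0 0 0 0
1 1 1 1
1 1 0 1
1 0 0 0

After press 5 at (0,3):
1 0 1 1
0 0 0 1
1 1 1 1
1 1 0 1
1 0 0 0

After press 6 at (4,1):
1 0 1 1
0 0 0 1
1 1 1 1
1 0 0 1
0 1 1 0

After press 7 at (3,2):
1 0 1 1
0 0 0 1
1 1 0 1
1 1 1 0
0 1 0 0

After press 8 at (0,3):
1 0 0 0
0 0 0 0
1 1 0 1
1 1 1 0
0 1 0 0

Answer: 1 0 0 0
0 0 0 0
1 1 0 1
1 1 1 0
0 1 0 0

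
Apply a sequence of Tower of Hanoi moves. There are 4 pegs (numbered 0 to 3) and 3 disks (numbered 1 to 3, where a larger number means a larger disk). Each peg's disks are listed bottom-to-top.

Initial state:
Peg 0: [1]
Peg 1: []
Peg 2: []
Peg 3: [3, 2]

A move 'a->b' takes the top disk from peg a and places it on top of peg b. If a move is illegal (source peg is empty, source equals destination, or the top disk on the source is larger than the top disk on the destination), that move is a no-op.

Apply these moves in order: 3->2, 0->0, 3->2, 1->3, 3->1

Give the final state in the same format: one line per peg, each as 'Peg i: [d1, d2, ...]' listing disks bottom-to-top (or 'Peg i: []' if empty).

Answer: Peg 0: [1]
Peg 1: [3]
Peg 2: [2]
Peg 3: []

Derivation:
After move 1 (3->2):
Peg 0: [1]
Peg 1: []
Peg 2: [2]
Peg 3: [3]

After move 2 (0->0):
Peg 0: [1]
Peg 1: []
Peg 2: [2]
Peg 3: [3]

After move 3 (3->2):
Peg 0: [1]
Peg 1: []
Peg 2: [2]
Peg 3: [3]

After move 4 (1->3):
Peg 0: [1]
Peg 1: []
Peg 2: [2]
Peg 3: [3]

After move 5 (3->1):
Peg 0: [1]
Peg 1: [3]
Peg 2: [2]
Peg 3: []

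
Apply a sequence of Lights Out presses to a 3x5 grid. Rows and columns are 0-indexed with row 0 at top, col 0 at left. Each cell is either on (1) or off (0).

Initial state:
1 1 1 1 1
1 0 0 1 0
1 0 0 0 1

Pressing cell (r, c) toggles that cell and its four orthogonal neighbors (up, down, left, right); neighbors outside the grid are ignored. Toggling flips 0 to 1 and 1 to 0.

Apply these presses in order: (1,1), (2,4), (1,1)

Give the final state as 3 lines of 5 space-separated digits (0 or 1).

After press 1 at (1,1):
1 0 1 1 1
0 1 1 1 0
1 1 0 0 1

After press 2 at (2,4):
1 0 1 1 1
0 1 1 1 1
1 1 0 1 0

After press 3 at (1,1):
1 1 1 1 1
1 0 0 1 1
1 0 0 1 0

Answer: 1 1 1 1 1
1 0 0 1 1
1 0 0 1 0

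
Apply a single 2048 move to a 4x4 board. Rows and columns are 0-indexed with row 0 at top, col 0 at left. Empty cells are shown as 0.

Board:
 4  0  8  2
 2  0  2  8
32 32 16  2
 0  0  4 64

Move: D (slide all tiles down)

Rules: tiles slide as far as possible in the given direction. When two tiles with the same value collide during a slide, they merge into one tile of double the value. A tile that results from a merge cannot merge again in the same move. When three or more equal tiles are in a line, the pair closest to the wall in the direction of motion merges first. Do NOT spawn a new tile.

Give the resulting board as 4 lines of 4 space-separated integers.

Slide down:
col 0: [4, 2, 32, 0] -> [0, 4, 2, 32]
col 1: [0, 0, 32, 0] -> [0, 0, 0, 32]
col 2: [8, 2, 16, 4] -> [8, 2, 16, 4]
col 3: [2, 8, 2, 64] -> [2, 8, 2, 64]

Answer:  0  0  8  2
 4  0  2  8
 2  0 16  2
32 32  4 64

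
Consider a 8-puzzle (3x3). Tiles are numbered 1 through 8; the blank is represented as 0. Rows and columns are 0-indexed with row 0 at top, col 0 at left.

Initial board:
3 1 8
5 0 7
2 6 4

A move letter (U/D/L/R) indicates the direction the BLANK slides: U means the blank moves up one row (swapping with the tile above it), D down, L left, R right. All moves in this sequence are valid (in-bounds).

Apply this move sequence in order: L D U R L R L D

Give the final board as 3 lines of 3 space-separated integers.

Answer: 3 1 8
2 5 7
0 6 4

Derivation:
After move 1 (L):
3 1 8
0 5 7
2 6 4

After move 2 (D):
3 1 8
2 5 7
0 6 4

After move 3 (U):
3 1 8
0 5 7
2 6 4

After move 4 (R):
3 1 8
5 0 7
2 6 4

After move 5 (L):
3 1 8
0 5 7
2 6 4

After move 6 (R):
3 1 8
5 0 7
2 6 4

After move 7 (L):
3 1 8
0 5 7
2 6 4

After move 8 (D):
3 1 8
2 5 7
0 6 4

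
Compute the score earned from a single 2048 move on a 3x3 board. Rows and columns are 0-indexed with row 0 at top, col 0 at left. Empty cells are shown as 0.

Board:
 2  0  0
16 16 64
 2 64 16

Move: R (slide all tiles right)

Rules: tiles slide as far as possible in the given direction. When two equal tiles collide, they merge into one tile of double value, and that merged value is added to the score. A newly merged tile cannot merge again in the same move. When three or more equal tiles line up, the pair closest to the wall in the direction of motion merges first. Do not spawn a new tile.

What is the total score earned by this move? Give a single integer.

Answer: 32

Derivation:
Slide right:
row 0: [2, 0, 0] -> [0, 0, 2]  score +0 (running 0)
row 1: [16, 16, 64] -> [0, 32, 64]  score +32 (running 32)
row 2: [2, 64, 16] -> [2, 64, 16]  score +0 (running 32)
Board after move:
 0  0  2
 0 32 64
 2 64 16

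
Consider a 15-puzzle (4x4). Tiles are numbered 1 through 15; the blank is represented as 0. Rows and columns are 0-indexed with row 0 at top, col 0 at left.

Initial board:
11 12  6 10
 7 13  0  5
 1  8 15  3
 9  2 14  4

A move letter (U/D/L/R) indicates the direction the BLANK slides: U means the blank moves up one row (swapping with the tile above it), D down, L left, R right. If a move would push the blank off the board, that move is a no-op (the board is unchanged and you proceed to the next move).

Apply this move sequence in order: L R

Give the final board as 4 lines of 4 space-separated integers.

Answer: 11 12  6 10
 7 13  0  5
 1  8 15  3
 9  2 14  4

Derivation:
After move 1 (L):
11 12  6 10
 7  0 13  5
 1  8 15  3
 9  2 14  4

After move 2 (R):
11 12  6 10
 7 13  0  5
 1  8 15  3
 9  2 14  4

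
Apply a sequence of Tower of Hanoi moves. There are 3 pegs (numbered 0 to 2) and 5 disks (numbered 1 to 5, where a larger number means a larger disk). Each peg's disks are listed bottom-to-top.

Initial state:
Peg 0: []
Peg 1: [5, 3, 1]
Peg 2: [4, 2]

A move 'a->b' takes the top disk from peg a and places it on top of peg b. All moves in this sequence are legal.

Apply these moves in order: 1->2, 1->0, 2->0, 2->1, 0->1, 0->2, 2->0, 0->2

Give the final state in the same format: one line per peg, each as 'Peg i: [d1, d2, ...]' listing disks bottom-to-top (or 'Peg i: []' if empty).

Answer: Peg 0: []
Peg 1: [5, 2, 1]
Peg 2: [4, 3]

Derivation:
After move 1 (1->2):
Peg 0: []
Peg 1: [5, 3]
Peg 2: [4, 2, 1]

After move 2 (1->0):
Peg 0: [3]
Peg 1: [5]
Peg 2: [4, 2, 1]

After move 3 (2->0):
Peg 0: [3, 1]
Peg 1: [5]
Peg 2: [4, 2]

After move 4 (2->1):
Peg 0: [3, 1]
Peg 1: [5, 2]
Peg 2: [4]

After move 5 (0->1):
Peg 0: [3]
Peg 1: [5, 2, 1]
Peg 2: [4]

After move 6 (0->2):
Peg 0: []
Peg 1: [5, 2, 1]
Peg 2: [4, 3]

After move 7 (2->0):
Peg 0: [3]
Peg 1: [5, 2, 1]
Peg 2: [4]

After move 8 (0->2):
Peg 0: []
Peg 1: [5, 2, 1]
Peg 2: [4, 3]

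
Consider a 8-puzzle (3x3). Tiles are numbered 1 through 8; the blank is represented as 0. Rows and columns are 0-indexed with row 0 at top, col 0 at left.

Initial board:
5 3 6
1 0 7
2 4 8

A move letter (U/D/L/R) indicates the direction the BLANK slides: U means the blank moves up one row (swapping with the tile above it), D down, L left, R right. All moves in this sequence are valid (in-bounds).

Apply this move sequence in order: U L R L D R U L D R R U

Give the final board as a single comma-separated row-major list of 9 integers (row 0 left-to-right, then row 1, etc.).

Answer: 3, 1, 0, 5, 7, 6, 2, 4, 8

Derivation:
After move 1 (U):
5 0 6
1 3 7
2 4 8

After move 2 (L):
0 5 6
1 3 7
2 4 8

After move 3 (R):
5 0 6
1 3 7
2 4 8

After move 4 (L):
0 5 6
1 3 7
2 4 8

After move 5 (D):
1 5 6
0 3 7
2 4 8

After move 6 (R):
1 5 6
3 0 7
2 4 8

After move 7 (U):
1 0 6
3 5 7
2 4 8

After move 8 (L):
0 1 6
3 5 7
2 4 8

After move 9 (D):
3 1 6
0 5 7
2 4 8

After move 10 (R):
3 1 6
5 0 7
2 4 8

After move 11 (R):
3 1 6
5 7 0
2 4 8

After move 12 (U):
3 1 0
5 7 6
2 4 8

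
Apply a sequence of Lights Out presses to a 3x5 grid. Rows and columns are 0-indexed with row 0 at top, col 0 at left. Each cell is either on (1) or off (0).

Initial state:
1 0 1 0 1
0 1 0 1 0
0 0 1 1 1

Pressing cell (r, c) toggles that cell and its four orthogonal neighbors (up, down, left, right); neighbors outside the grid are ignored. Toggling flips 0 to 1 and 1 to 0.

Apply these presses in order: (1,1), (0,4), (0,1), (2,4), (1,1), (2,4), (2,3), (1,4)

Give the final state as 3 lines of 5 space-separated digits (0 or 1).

Answer: 0 1 0 1 1
0 0 0 1 0
0 0 0 0 1

Derivation:
After press 1 at (1,1):
1 1 1 0 1
1 0 1 1 0
0 1 1 1 1

After press 2 at (0,4):
1 1 1 1 0
1 0 1 1 1
0 1 1 1 1

After press 3 at (0,1):
0 0 0 1 0
1 1 1 1 1
0 1 1 1 1

After press 4 at (2,4):
0 0 0 1 0
1 1 1 1 0
0 1 1 0 0

After press 5 at (1,1):
0 1 0 1 0
0 0 0 1 0
0 0 1 0 0

After press 6 at (2,4):
0 1 0 1 0
0 0 0 1 1
0 0 1 1 1

After press 7 at (2,3):
0 1 0 1 0
0 0 0 0 1
0 0 0 0 0

After press 8 at (1,4):
0 1 0 1 1
0 0 0 1 0
0 0 0 0 1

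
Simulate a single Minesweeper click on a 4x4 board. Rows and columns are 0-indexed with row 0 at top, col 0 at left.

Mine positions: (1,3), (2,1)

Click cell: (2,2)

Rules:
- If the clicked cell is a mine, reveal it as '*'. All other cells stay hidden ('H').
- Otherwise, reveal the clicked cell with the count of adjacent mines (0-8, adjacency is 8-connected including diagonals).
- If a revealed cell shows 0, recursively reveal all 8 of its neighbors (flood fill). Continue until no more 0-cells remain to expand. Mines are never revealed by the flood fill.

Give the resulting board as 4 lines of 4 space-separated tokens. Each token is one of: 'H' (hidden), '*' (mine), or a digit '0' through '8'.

H H H H
H H H H
H H 2 H
H H H H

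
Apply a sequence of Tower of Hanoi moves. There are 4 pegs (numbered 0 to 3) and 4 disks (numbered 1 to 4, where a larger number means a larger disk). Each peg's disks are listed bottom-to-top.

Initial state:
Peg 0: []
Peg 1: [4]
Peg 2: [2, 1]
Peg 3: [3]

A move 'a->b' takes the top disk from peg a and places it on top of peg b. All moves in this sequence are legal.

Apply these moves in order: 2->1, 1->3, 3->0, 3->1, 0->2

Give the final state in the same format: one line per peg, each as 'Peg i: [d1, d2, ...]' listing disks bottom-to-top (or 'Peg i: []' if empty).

After move 1 (2->1):
Peg 0: []
Peg 1: [4, 1]
Peg 2: [2]
Peg 3: [3]

After move 2 (1->3):
Peg 0: []
Peg 1: [4]
Peg 2: [2]
Peg 3: [3, 1]

After move 3 (3->0):
Peg 0: [1]
Peg 1: [4]
Peg 2: [2]
Peg 3: [3]

After move 4 (3->1):
Peg 0: [1]
Peg 1: [4, 3]
Peg 2: [2]
Peg 3: []

After move 5 (0->2):
Peg 0: []
Peg 1: [4, 3]
Peg 2: [2, 1]
Peg 3: []

Answer: Peg 0: []
Peg 1: [4, 3]
Peg 2: [2, 1]
Peg 3: []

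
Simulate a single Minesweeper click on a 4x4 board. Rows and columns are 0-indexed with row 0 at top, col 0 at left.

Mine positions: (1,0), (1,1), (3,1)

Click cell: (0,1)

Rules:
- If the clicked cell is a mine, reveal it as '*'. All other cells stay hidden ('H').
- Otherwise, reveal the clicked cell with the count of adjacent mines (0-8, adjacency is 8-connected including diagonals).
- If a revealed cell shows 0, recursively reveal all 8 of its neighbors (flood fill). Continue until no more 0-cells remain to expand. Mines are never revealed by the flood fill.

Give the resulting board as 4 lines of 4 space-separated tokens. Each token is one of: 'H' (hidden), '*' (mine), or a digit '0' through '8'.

H 2 H H
H H H H
H H H H
H H H H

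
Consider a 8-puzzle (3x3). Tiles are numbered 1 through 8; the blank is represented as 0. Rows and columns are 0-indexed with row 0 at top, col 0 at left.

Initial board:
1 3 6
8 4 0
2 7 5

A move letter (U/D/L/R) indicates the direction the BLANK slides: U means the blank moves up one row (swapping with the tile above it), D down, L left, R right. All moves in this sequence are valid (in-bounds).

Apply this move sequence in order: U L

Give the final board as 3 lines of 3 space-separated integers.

Answer: 1 0 3
8 4 6
2 7 5

Derivation:
After move 1 (U):
1 3 0
8 4 6
2 7 5

After move 2 (L):
1 0 3
8 4 6
2 7 5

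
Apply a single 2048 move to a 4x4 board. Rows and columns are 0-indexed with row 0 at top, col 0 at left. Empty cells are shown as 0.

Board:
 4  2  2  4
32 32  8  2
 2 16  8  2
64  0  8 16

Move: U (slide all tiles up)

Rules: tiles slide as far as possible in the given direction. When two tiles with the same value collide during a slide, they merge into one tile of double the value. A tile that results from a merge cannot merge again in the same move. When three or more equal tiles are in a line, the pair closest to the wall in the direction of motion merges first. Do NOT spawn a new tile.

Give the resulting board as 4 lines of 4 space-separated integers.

Slide up:
col 0: [4, 32, 2, 64] -> [4, 32, 2, 64]
col 1: [2, 32, 16, 0] -> [2, 32, 16, 0]
col 2: [2, 8, 8, 8] -> [2, 16, 8, 0]
col 3: [4, 2, 2, 16] -> [4, 4, 16, 0]

Answer:  4  2  2  4
32 32 16  4
 2 16  8 16
64  0  0  0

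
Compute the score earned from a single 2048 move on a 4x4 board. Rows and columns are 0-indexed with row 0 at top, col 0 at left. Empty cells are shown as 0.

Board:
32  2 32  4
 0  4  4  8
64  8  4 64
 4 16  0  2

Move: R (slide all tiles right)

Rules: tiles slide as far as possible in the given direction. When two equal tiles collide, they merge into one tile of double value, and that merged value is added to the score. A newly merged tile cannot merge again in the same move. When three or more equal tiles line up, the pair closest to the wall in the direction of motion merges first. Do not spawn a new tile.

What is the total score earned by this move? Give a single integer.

Answer: 8

Derivation:
Slide right:
row 0: [32, 2, 32, 4] -> [32, 2, 32, 4]  score +0 (running 0)
row 1: [0, 4, 4, 8] -> [0, 0, 8, 8]  score +8 (running 8)
row 2: [64, 8, 4, 64] -> [64, 8, 4, 64]  score +0 (running 8)
row 3: [4, 16, 0, 2] -> [0, 4, 16, 2]  score +0 (running 8)
Board after move:
32  2 32  4
 0  0  8  8
64  8  4 64
 0  4 16  2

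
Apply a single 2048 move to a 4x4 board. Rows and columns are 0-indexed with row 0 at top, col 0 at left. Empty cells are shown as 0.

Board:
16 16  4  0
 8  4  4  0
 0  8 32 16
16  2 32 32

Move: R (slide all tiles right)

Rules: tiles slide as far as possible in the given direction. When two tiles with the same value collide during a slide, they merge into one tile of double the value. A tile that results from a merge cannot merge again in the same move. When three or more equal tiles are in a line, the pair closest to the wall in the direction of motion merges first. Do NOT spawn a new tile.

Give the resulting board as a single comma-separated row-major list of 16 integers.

Slide right:
row 0: [16, 16, 4, 0] -> [0, 0, 32, 4]
row 1: [8, 4, 4, 0] -> [0, 0, 8, 8]
row 2: [0, 8, 32, 16] -> [0, 8, 32, 16]
row 3: [16, 2, 32, 32] -> [0, 16, 2, 64]

Answer: 0, 0, 32, 4, 0, 0, 8, 8, 0, 8, 32, 16, 0, 16, 2, 64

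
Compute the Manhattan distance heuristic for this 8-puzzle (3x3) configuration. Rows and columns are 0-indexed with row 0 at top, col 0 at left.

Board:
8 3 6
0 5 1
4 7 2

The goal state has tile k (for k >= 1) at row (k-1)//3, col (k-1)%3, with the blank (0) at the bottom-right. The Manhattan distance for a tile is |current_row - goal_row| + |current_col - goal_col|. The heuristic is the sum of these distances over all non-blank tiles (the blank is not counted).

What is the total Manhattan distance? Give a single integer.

Answer: 13

Derivation:
Tile 8: (0,0)->(2,1) = 3
Tile 3: (0,1)->(0,2) = 1
Tile 6: (0,2)->(1,2) = 1
Tile 5: (1,1)->(1,1) = 0
Tile 1: (1,2)->(0,0) = 3
Tile 4: (2,0)->(1,0) = 1
Tile 7: (2,1)->(2,0) = 1
Tile 2: (2,2)->(0,1) = 3
Sum: 3 + 1 + 1 + 0 + 3 + 1 + 1 + 3 = 13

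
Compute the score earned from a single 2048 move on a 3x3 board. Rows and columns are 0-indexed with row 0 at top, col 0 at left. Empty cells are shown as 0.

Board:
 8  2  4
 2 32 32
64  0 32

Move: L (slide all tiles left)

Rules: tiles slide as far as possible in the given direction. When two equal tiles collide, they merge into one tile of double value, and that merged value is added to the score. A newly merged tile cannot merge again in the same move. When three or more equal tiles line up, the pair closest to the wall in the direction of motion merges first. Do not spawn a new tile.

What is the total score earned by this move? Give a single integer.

Answer: 64

Derivation:
Slide left:
row 0: [8, 2, 4] -> [8, 2, 4]  score +0 (running 0)
row 1: [2, 32, 32] -> [2, 64, 0]  score +64 (running 64)
row 2: [64, 0, 32] -> [64, 32, 0]  score +0 (running 64)
Board after move:
 8  2  4
 2 64  0
64 32  0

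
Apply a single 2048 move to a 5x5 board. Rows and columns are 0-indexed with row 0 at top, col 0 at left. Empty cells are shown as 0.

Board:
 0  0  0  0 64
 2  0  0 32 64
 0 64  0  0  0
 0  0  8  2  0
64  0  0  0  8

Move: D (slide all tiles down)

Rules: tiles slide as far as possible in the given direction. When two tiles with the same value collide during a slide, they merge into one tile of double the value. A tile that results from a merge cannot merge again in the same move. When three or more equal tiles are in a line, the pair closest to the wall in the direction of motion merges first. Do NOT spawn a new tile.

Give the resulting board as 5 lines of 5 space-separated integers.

Slide down:
col 0: [0, 2, 0, 0, 64] -> [0, 0, 0, 2, 64]
col 1: [0, 0, 64, 0, 0] -> [0, 0, 0, 0, 64]
col 2: [0, 0, 0, 8, 0] -> [0, 0, 0, 0, 8]
col 3: [0, 32, 0, 2, 0] -> [0, 0, 0, 32, 2]
col 4: [64, 64, 0, 0, 8] -> [0, 0, 0, 128, 8]

Answer:   0   0   0   0   0
  0   0   0   0   0
  0   0   0   0   0
  2   0   0  32 128
 64  64   8   2   8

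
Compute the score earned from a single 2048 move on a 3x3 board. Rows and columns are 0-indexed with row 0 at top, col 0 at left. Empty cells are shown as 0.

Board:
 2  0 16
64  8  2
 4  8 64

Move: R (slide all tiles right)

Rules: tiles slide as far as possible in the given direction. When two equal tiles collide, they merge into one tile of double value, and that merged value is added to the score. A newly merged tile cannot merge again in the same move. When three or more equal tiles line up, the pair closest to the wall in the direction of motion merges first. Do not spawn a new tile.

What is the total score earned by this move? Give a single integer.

Answer: 0

Derivation:
Slide right:
row 0: [2, 0, 16] -> [0, 2, 16]  score +0 (running 0)
row 1: [64, 8, 2] -> [64, 8, 2]  score +0 (running 0)
row 2: [4, 8, 64] -> [4, 8, 64]  score +0 (running 0)
Board after move:
 0  2 16
64  8  2
 4  8 64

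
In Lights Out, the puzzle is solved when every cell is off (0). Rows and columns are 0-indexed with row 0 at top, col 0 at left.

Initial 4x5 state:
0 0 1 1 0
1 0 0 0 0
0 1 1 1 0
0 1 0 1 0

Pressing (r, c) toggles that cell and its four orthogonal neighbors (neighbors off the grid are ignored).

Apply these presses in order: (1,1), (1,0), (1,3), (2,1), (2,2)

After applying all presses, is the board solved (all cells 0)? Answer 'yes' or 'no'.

Answer: no

Derivation:
After press 1 at (1,1):
0 1 1 1 0
0 1 1 0 0
0 0 1 1 0
0 1 0 1 0

After press 2 at (1,0):
1 1 1 1 0
1 0 1 0 0
1 0 1 1 0
0 1 0 1 0

After press 3 at (1,3):
1 1 1 0 0
1 0 0 1 1
1 0 1 0 0
0 1 0 1 0

After press 4 at (2,1):
1 1 1 0 0
1 1 0 1 1
0 1 0 0 0
0 0 0 1 0

After press 5 at (2,2):
1 1 1 0 0
1 1 1 1 1
0 0 1 1 0
0 0 1 1 0

Lights still on: 12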